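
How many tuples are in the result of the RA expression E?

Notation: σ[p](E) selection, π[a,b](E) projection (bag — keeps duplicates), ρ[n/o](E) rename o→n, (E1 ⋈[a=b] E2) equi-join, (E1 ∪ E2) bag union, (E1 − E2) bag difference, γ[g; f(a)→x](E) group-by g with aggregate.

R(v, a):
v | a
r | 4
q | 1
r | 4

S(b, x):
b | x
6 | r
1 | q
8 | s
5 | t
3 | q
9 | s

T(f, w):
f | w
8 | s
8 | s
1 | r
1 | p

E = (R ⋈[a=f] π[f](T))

Row counts bottom-up:
  R → 3
  T → 4
  π[f](T) → 4
  (R ⋈[a=f] π[f](T)) → 2

|E| = 2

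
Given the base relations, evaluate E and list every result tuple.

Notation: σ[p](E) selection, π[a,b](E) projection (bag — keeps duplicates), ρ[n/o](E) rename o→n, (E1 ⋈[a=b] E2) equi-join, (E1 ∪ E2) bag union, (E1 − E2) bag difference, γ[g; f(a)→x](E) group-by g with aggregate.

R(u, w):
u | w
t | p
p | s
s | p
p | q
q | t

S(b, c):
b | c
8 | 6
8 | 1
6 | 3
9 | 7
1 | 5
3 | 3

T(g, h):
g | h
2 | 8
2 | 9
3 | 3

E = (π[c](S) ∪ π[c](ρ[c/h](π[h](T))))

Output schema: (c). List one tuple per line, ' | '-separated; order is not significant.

Subexpression sizes:
  S → 6
  π[c](S) → 6
  T → 3
  π[h](T) → 3
  ρ[c/h](π[h](T)) → 3
  π[c](ρ[c/h](π[h](T))) → 3
  (π[c](S) ∪ π[c](ρ[c/h](π[h](T)))) → 9

== RESULT ==
c
1
3
3
3
5
6
7
8
9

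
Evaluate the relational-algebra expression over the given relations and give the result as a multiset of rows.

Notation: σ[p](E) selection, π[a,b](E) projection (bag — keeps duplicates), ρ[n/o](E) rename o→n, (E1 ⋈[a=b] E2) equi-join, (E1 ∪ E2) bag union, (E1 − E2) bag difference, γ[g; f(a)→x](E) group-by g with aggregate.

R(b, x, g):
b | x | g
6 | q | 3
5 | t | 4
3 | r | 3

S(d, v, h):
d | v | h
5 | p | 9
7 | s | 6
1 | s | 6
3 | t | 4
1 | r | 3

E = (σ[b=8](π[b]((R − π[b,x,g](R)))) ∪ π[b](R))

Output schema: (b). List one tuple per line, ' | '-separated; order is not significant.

Stepwise |·|:
  R → 3
  R → 3
  π[b,x,g](R) → 3
  (R − π[b,x,g](R)) → 0
  π[b]((R − π[b,x,g](R))) → 0
  σ[b=8](π[b]((R − π[b,x,g](R)))) → 0
  R → 3
  π[b](R) → 3
  (σ[b=8](π[b]((R − π[b,x,g](R)))) ∪ π[b](R)) → 3

== RESULT ==
b
3
5
6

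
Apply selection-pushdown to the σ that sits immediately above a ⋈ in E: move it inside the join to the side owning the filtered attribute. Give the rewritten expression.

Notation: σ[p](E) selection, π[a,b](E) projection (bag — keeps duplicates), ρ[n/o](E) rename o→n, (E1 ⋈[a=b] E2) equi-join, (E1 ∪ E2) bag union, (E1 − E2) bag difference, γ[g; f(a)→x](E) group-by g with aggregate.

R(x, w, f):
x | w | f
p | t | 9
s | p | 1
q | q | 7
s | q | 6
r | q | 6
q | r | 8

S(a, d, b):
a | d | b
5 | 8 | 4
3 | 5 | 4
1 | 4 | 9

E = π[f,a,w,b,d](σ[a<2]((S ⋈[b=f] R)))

σ filters on a, owned by the left side.
E' = π[f,a,w,b,d]((σ[a<2](S) ⋈[b=f] R))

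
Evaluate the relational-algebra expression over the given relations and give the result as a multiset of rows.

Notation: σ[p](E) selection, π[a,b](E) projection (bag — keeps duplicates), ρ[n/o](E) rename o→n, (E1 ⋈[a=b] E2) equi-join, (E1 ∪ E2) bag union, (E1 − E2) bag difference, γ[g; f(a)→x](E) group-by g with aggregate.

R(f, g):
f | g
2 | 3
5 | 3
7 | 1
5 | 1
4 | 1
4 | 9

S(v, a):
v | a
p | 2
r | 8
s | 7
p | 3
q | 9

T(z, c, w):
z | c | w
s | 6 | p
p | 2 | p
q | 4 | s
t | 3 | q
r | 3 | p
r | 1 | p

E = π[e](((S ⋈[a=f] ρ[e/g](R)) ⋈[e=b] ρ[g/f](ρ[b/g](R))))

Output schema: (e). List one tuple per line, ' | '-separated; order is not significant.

Subexpression sizes:
  S → 5
  R → 6
  ρ[e/g](R) → 6
  (S ⋈[a=f] ρ[e/g](R)) → 2
  R → 6
  ρ[b/g](R) → 6
  ρ[g/f](ρ[b/g](R)) → 6
  ((S ⋈[a=f] ρ[e/g](R)) ⋈[e=b] ρ[g/f](ρ[b/g](R))) → 5
  π[e](((S ⋈[a=f] ρ[e/g](R)) ⋈[e=b] ρ[g/f](ρ[b/g](R)))) → 5

== RESULT ==
e
1
1
1
3
3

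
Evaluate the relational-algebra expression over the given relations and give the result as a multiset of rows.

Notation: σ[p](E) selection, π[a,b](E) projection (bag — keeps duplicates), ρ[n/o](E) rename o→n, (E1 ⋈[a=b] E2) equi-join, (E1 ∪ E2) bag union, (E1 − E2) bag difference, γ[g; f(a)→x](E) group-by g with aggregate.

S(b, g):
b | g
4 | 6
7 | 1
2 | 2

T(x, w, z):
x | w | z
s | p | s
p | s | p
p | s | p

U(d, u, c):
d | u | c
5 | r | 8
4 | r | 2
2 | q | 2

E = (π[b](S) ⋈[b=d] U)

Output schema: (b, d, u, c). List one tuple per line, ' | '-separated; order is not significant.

Stepwise |·|:
  S → 3
  π[b](S) → 3
  U → 3
  (π[b](S) ⋈[b=d] U) → 2

== RESULT ==
b | d | u | c
2 | 2 | q | 2
4 | 4 | r | 2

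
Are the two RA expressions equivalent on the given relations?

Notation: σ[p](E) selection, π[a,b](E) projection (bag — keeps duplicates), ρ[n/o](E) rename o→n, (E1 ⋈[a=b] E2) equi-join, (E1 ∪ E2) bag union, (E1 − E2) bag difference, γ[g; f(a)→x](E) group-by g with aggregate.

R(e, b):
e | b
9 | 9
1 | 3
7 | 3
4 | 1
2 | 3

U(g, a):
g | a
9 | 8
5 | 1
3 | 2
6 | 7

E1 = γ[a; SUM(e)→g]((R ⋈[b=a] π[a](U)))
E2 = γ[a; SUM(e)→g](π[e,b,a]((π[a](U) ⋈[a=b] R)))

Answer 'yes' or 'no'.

E1 per-node cardinality:
  R → 5
  U → 4
  π[a](U) → 4
  (R ⋈[b=a] π[a](U)) → 1
  γ[a; SUM(e)→g]((R ⋈[b=a] π[a](U))) → 1
E2 per-node cardinality:
  U → 4
  π[a](U) → 4
  R → 5
  (π[a](U) ⋈[a=b] R) → 1
  π[e,b,a]((π[a](U) ⋈[a=b] R)) → 1
  γ[a; SUM(e)→g](π[e,b,a]((π[a](U) ⋈[a=b] R))) → 1

E1 and E2 produce the same multiset:
a | g
1 | 4

yes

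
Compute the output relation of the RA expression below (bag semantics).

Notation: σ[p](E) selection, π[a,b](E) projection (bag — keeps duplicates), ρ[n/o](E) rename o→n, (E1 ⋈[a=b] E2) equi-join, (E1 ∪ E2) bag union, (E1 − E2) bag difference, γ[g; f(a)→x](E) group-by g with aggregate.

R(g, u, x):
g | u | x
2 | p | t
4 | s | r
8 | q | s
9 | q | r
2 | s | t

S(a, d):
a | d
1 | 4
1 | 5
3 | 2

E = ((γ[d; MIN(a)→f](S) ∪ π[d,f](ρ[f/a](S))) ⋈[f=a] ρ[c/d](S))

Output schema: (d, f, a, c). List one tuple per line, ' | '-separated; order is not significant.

Subexpression sizes:
  S → 3
  γ[d; MIN(a)→f](S) → 3
  S → 3
  ρ[f/a](S) → 3
  π[d,f](ρ[f/a](S)) → 3
  (γ[d; MIN(a)→f](S) ∪ π[d,f](ρ[f/a](S))) → 6
  S → 3
  ρ[c/d](S) → 3
  ((γ[d; MIN(a)→f](S) ∪ π[d,f](ρ[f/a](S))) ⋈[f=a] ρ[c/d](S)) → 10

== RESULT ==
d | f | a | c
2 | 3 | 3 | 2
2 | 3 | 3 | 2
4 | 1 | 1 | 4
4 | 1 | 1 | 4
4 | 1 | 1 | 5
4 | 1 | 1 | 5
5 | 1 | 1 | 4
5 | 1 | 1 | 4
5 | 1 | 1 | 5
5 | 1 | 1 | 5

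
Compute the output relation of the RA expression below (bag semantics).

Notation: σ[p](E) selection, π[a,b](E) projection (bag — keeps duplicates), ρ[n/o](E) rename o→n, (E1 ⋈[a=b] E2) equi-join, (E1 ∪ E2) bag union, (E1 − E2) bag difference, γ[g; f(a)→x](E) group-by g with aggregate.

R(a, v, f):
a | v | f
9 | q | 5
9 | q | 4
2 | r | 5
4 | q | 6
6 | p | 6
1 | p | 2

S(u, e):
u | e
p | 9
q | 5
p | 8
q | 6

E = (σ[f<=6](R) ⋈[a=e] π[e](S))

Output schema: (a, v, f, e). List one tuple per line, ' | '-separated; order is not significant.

Row counts bottom-up:
  R → 6
  σ[f<=6](R) → 6
  S → 4
  π[e](S) → 4
  (σ[f<=6](R) ⋈[a=e] π[e](S)) → 3

== RESULT ==
a | v | f | e
6 | p | 6 | 6
9 | q | 4 | 9
9 | q | 5 | 9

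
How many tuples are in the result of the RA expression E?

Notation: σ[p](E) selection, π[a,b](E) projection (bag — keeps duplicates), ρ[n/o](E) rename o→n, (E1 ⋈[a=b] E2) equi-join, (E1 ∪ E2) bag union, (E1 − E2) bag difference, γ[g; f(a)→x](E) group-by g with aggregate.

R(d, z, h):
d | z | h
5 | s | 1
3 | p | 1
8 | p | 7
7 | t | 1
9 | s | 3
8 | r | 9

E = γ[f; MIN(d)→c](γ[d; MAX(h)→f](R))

Subexpression sizes:
  R → 6
  γ[d; MAX(h)→f](R) → 5
  γ[f; MIN(d)→c](γ[d; MAX(h)→f](R)) → 3

|E| = 3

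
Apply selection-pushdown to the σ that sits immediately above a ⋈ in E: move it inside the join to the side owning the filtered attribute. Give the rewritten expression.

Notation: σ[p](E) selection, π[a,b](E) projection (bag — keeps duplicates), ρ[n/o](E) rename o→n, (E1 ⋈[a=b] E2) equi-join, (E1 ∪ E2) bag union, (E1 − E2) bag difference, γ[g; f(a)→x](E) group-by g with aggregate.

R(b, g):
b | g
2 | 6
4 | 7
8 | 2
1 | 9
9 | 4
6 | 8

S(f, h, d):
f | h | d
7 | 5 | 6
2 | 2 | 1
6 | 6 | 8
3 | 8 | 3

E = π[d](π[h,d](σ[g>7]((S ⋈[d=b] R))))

σ filters on g, owned by the right side.
E' = π[d](π[h,d]((S ⋈[d=b] σ[g>7](R))))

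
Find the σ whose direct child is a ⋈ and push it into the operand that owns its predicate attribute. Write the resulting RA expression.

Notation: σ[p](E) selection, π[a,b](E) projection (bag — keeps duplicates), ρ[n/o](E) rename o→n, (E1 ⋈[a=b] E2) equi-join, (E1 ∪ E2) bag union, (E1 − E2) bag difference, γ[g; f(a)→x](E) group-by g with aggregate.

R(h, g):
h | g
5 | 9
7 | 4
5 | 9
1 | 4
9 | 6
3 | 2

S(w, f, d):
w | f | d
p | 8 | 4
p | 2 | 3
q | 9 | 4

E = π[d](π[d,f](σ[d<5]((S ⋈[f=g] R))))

σ filters on d, owned by the left side.
E' = π[d](π[d,f]((σ[d<5](S) ⋈[f=g] R)))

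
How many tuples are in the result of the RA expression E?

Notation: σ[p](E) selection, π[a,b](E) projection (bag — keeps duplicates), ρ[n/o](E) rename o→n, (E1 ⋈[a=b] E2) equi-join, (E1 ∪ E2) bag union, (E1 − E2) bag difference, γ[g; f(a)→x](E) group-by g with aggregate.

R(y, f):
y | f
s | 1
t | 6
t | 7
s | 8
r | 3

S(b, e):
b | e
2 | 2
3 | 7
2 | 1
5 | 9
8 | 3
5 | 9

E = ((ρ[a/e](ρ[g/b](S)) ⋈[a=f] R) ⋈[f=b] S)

Row counts bottom-up:
  S → 6
  ρ[g/b](S) → 6
  ρ[a/e](ρ[g/b](S)) → 6
  R → 5
  (ρ[a/e](ρ[g/b](S)) ⋈[a=f] R) → 3
  S → 6
  ((ρ[a/e](ρ[g/b](S)) ⋈[a=f] R) ⋈[f=b] S) → 1

|E| = 1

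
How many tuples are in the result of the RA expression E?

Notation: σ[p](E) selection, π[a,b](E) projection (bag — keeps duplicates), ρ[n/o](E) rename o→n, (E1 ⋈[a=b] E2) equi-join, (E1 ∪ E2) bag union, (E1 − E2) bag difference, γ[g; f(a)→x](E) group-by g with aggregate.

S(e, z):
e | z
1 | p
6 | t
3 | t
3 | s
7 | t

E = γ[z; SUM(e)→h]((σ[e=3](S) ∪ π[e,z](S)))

Stepwise |·|:
  S → 5
  σ[e=3](S) → 2
  S → 5
  π[e,z](S) → 5
  (σ[e=3](S) ∪ π[e,z](S)) → 7
  γ[z; SUM(e)→h]((σ[e=3](S) ∪ π[e,z](S))) → 3

|E| = 3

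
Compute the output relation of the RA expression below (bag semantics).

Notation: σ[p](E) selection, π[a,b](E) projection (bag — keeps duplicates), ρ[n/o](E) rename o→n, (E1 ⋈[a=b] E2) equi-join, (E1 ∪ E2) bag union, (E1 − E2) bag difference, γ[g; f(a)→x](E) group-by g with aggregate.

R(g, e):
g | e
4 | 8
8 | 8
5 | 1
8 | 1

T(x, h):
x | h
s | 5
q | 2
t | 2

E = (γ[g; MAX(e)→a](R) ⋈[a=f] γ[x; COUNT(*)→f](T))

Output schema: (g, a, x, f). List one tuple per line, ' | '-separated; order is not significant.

Per-node cardinality:
  R → 4
  γ[g; MAX(e)→a](R) → 3
  T → 3
  γ[x; COUNT(*)→f](T) → 3
  (γ[g; MAX(e)→a](R) ⋈[a=f] γ[x; COUNT(*)→f](T)) → 3

== RESULT ==
g | a | x | f
5 | 1 | q | 1
5 | 1 | s | 1
5 | 1 | t | 1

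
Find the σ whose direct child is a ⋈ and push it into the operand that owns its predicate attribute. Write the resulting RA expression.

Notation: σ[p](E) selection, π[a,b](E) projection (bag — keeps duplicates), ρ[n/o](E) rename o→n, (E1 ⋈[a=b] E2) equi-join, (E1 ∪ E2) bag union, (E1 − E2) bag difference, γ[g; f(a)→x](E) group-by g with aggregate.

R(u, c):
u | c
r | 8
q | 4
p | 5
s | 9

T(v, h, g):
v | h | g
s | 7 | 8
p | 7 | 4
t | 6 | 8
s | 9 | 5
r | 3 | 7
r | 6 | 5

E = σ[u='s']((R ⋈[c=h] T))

σ filters on u, owned by the left side.
E' = (σ[u='s'](R) ⋈[c=h] T)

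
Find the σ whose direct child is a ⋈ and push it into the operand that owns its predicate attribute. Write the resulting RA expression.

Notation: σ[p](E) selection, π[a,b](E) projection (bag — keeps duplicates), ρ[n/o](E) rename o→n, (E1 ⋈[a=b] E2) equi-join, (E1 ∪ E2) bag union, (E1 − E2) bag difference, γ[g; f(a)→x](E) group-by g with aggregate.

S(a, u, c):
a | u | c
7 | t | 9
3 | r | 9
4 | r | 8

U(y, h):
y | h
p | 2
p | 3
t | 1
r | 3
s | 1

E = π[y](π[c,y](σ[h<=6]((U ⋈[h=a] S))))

σ filters on h, owned by the left side.
E' = π[y](π[c,y]((σ[h<=6](U) ⋈[h=a] S)))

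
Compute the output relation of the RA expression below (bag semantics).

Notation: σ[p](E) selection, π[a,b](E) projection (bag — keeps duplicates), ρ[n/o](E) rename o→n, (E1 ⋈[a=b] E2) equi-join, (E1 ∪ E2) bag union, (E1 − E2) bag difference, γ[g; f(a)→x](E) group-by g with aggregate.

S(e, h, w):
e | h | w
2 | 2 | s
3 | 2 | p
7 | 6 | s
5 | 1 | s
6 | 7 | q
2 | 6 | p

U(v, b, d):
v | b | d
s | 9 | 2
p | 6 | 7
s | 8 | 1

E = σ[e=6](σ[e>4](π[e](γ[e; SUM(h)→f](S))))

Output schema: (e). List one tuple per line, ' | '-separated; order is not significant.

Row counts bottom-up:
  S → 6
  γ[e; SUM(h)→f](S) → 5
  π[e](γ[e; SUM(h)→f](S)) → 5
  σ[e>4](π[e](γ[e; SUM(h)→f](S))) → 3
  σ[e=6](σ[e>4](π[e](γ[e; SUM(h)→f](S)))) → 1

== RESULT ==
e
6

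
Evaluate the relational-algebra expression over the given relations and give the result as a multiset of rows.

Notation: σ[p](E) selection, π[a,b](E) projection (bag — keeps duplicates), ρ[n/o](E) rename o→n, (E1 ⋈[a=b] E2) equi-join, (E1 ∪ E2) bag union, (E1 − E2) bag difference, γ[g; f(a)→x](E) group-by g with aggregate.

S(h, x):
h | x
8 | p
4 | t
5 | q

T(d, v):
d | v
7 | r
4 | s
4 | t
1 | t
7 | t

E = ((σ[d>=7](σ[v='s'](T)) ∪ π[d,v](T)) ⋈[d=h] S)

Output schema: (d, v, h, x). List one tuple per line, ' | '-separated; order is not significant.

Stepwise |·|:
  T → 5
  σ[v='s'](T) → 1
  σ[d>=7](σ[v='s'](T)) → 0
  T → 5
  π[d,v](T) → 5
  (σ[d>=7](σ[v='s'](T)) ∪ π[d,v](T)) → 5
  S → 3
  ((σ[d>=7](σ[v='s'](T)) ∪ π[d,v](T)) ⋈[d=h] S) → 2

== RESULT ==
d | v | h | x
4 | s | 4 | t
4 | t | 4 | t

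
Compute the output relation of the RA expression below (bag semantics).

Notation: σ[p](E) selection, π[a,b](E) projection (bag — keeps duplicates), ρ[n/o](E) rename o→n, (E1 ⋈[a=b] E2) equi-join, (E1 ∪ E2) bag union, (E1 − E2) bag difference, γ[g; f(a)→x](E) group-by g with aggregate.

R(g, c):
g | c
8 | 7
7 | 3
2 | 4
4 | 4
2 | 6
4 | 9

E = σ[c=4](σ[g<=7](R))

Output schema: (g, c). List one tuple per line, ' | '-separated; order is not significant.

Stepwise |·|:
  R → 6
  σ[g<=7](R) → 5
  σ[c=4](σ[g<=7](R)) → 2

== RESULT ==
g | c
2 | 4
4 | 4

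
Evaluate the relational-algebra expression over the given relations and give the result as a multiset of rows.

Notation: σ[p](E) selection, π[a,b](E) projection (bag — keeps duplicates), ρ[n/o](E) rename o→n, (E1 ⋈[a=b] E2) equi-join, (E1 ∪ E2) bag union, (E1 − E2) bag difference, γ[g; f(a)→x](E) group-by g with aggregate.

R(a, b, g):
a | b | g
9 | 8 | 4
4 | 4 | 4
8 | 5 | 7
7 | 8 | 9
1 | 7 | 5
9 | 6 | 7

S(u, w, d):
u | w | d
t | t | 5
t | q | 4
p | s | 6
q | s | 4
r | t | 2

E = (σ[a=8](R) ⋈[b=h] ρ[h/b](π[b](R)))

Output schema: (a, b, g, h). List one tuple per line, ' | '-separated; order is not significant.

Stepwise |·|:
  R → 6
  σ[a=8](R) → 1
  R → 6
  π[b](R) → 6
  ρ[h/b](π[b](R)) → 6
  (σ[a=8](R) ⋈[b=h] ρ[h/b](π[b](R))) → 1

== RESULT ==
a | b | g | h
8 | 5 | 7 | 5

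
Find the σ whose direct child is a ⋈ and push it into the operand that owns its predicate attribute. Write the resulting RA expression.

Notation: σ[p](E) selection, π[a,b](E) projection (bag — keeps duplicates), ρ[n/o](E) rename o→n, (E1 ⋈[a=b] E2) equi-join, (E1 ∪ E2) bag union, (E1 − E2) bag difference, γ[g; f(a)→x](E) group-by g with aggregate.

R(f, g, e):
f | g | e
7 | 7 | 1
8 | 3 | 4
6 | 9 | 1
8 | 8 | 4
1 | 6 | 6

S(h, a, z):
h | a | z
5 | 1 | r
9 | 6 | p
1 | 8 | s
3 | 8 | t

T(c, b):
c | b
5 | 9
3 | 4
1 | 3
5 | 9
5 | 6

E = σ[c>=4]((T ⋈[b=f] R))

σ filters on c, owned by the left side.
E' = (σ[c>=4](T) ⋈[b=f] R)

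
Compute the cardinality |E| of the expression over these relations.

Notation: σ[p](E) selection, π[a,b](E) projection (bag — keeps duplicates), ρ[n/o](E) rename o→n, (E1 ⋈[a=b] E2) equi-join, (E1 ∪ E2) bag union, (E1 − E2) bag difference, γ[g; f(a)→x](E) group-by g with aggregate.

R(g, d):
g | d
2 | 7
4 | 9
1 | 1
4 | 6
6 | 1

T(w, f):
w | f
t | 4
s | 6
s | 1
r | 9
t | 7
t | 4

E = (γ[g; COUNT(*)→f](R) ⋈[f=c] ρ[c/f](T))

Stepwise |·|:
  R → 5
  γ[g; COUNT(*)→f](R) → 4
  T → 6
  ρ[c/f](T) → 6
  (γ[g; COUNT(*)→f](R) ⋈[f=c] ρ[c/f](T)) → 3

|E| = 3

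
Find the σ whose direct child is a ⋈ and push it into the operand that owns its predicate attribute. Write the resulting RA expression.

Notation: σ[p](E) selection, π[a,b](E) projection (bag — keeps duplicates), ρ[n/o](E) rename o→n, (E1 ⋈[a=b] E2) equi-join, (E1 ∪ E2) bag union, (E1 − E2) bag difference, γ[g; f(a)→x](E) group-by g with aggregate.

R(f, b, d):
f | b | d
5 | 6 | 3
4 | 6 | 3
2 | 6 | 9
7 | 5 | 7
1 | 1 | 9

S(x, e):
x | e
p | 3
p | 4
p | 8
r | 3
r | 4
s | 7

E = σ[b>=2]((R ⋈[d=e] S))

σ filters on b, owned by the left side.
E' = (σ[b>=2](R) ⋈[d=e] S)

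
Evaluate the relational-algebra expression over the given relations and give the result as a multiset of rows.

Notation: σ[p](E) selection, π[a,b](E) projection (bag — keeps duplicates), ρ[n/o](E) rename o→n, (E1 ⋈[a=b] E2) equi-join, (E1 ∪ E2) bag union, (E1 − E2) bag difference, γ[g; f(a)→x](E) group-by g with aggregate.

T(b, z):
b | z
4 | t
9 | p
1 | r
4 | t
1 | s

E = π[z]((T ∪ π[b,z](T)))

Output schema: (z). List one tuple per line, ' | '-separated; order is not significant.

Stepwise |·|:
  T → 5
  T → 5
  π[b,z](T) → 5
  (T ∪ π[b,z](T)) → 10
  π[z]((T ∪ π[b,z](T))) → 10

== RESULT ==
z
p
p
r
r
s
s
t
t
t
t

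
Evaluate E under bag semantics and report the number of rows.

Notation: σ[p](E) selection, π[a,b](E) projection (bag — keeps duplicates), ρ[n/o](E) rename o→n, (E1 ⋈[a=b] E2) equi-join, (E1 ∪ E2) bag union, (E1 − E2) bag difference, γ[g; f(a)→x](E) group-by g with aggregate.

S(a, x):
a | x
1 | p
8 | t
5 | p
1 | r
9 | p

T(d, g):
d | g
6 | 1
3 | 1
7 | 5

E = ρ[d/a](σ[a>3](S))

Row counts bottom-up:
  S → 5
  σ[a>3](S) → 3
  ρ[d/a](σ[a>3](S)) → 3

|E| = 3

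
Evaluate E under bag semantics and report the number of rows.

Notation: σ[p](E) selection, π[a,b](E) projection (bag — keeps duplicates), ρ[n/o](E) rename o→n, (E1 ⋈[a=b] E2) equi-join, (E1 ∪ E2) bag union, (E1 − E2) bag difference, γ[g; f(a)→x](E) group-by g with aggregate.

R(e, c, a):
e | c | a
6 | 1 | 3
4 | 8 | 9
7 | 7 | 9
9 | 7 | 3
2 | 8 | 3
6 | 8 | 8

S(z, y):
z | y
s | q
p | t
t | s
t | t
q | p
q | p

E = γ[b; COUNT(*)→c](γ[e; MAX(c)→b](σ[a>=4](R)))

Per-node cardinality:
  R → 6
  σ[a>=4](R) → 3
  γ[e; MAX(c)→b](σ[a>=4](R)) → 3
  γ[b; COUNT(*)→c](γ[e; MAX(c)→b](σ[a>=4](R))) → 2

|E| = 2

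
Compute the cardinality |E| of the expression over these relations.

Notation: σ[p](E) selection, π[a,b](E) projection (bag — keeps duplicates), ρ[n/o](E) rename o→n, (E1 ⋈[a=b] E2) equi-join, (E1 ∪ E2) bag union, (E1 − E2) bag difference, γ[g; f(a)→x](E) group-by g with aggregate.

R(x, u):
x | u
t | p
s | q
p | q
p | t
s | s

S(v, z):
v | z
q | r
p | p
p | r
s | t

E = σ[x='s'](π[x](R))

Row counts bottom-up:
  R → 5
  π[x](R) → 5
  σ[x='s'](π[x](R)) → 2

|E| = 2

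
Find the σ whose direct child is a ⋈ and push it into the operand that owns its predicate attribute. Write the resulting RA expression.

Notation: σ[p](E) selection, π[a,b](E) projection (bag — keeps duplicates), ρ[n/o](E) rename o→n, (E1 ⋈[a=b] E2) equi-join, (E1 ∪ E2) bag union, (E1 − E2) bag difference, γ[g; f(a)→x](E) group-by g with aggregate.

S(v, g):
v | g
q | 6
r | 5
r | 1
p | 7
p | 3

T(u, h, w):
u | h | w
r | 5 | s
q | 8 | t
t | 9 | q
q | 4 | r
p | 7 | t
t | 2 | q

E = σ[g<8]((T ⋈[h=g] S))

σ filters on g, owned by the right side.
E' = (T ⋈[h=g] σ[g<8](S))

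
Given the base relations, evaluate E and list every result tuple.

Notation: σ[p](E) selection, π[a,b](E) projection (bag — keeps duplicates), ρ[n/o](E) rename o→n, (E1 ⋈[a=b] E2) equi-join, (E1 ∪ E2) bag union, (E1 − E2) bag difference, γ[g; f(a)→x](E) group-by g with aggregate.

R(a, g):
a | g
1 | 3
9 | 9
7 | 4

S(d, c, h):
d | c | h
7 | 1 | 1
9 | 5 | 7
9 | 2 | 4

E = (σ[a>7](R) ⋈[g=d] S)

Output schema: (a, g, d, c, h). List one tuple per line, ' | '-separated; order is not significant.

Stepwise |·|:
  R → 3
  σ[a>7](R) → 1
  S → 3
  (σ[a>7](R) ⋈[g=d] S) → 2

== RESULT ==
a | g | d | c | h
9 | 9 | 9 | 2 | 4
9 | 9 | 9 | 5 | 7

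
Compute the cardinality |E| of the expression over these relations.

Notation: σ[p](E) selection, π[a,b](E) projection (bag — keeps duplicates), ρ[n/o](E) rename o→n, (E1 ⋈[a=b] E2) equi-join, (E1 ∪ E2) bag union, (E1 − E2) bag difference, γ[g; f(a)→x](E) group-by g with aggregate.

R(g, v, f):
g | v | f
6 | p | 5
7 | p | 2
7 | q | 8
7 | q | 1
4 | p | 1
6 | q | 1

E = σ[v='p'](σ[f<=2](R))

Per-node cardinality:
  R → 6
  σ[f<=2](R) → 4
  σ[v='p'](σ[f<=2](R)) → 2

|E| = 2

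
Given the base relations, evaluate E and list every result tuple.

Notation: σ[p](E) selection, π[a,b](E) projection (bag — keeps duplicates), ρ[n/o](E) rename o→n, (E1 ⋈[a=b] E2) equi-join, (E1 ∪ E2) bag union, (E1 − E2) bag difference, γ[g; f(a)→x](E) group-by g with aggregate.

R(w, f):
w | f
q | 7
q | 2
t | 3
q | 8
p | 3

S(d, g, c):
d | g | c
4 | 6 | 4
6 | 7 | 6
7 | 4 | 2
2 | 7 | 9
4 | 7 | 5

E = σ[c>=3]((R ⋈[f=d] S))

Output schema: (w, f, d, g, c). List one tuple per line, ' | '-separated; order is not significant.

Row counts bottom-up:
  R → 5
  S → 5
  (R ⋈[f=d] S) → 2
  σ[c>=3]((R ⋈[f=d] S)) → 1

== RESULT ==
w | f | d | g | c
q | 2 | 2 | 7 | 9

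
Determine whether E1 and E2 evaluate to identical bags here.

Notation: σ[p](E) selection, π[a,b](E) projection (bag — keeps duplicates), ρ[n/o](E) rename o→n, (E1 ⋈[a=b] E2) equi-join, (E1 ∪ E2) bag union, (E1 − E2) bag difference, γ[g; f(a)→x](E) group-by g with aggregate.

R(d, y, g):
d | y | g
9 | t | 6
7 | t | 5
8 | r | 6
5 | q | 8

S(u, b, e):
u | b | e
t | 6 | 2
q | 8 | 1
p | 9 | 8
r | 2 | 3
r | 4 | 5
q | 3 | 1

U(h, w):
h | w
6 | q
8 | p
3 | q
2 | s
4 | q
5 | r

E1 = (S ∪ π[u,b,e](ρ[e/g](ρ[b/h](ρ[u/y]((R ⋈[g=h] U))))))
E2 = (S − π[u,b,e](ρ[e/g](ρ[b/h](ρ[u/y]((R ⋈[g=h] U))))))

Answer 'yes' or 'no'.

E1 stepwise |·|:
  S → 6
  R → 4
  U → 6
  (R ⋈[g=h] U) → 4
  ρ[u/y]((R ⋈[g=h] U)) → 4
  ρ[b/h](ρ[u/y]((R ⋈[g=h] U))) → 4
  ρ[e/g](ρ[b/h](ρ[u/y]((R ⋈[g=h] U)))) → 4
  π[u,b,e](ρ[e/g](ρ[b/h](ρ[u/y]((R ⋈[g=h] U))))) → 4
  (S ∪ π[u,b,e](ρ[e/g](ρ[b/h](ρ[u/y]((R ⋈[g=h] U)))))) → 10
E2 stepwise |·|:
  S → 6
  R → 4
  U → 6
  (R ⋈[g=h] U) → 4
  ρ[u/y]((R ⋈[g=h] U)) → 4
  ρ[b/h](ρ[u/y]((R ⋈[g=h] U))) → 4
  ρ[e/g](ρ[b/h](ρ[u/y]((R ⋈[g=h] U)))) → 4
  π[u,b,e](ρ[e/g](ρ[b/h](ρ[u/y]((R ⋈[g=h] U))))) → 4
  (S − π[u,b,e](ρ[e/g](ρ[b/h](ρ[u/y]((R ⋈[g=h] U)))))) → 6

E1 result:
u | b | e
p | 9 | 8
q | 3 | 1
q | 8 | 1
q | 8 | 8
r | 2 | 3
r | 4 | 5
r | 6 | 6
t | 5 | 5
t | 6 | 2
t | 6 | 6
E2 result:
u | b | e
p | 9 | 8
q | 3 | 1
q | 8 | 1
r | 2 | 3
r | 4 | 5
t | 6 | 2
Witness: ('q', 8, 8) appears 1× in E1 but 0× in E2.

no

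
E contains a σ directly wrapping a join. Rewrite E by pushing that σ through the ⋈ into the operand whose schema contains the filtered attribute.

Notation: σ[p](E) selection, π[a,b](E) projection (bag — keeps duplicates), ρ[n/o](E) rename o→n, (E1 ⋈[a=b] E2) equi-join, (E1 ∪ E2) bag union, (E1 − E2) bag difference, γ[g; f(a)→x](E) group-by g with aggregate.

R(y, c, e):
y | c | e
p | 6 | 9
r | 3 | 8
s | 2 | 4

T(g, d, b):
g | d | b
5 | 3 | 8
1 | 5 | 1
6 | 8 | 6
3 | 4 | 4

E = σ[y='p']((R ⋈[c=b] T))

σ filters on y, owned by the left side.
E' = (σ[y='p'](R) ⋈[c=b] T)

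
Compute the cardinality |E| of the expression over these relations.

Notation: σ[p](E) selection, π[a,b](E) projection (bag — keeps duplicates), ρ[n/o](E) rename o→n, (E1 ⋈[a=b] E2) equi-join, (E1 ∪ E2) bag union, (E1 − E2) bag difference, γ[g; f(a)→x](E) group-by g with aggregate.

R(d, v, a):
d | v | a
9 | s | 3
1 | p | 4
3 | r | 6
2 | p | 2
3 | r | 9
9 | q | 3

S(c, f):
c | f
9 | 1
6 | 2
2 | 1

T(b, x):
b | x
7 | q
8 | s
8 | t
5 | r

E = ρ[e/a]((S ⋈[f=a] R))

Row counts bottom-up:
  S → 3
  R → 6
  (S ⋈[f=a] R) → 1
  ρ[e/a]((S ⋈[f=a] R)) → 1

|E| = 1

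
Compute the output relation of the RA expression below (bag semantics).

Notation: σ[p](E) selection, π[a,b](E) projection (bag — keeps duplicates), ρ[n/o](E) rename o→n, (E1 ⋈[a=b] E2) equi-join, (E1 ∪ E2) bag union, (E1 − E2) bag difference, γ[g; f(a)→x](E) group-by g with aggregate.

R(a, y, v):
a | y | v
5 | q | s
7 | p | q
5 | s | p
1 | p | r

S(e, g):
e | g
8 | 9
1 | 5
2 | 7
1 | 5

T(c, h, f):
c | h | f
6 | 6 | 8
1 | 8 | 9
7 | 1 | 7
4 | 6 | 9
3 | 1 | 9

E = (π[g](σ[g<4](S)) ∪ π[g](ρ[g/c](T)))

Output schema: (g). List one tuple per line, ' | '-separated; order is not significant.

Per-node cardinality:
  S → 4
  σ[g<4](S) → 0
  π[g](σ[g<4](S)) → 0
  T → 5
  ρ[g/c](T) → 5
  π[g](ρ[g/c](T)) → 5
  (π[g](σ[g<4](S)) ∪ π[g](ρ[g/c](T))) → 5

== RESULT ==
g
1
3
4
6
7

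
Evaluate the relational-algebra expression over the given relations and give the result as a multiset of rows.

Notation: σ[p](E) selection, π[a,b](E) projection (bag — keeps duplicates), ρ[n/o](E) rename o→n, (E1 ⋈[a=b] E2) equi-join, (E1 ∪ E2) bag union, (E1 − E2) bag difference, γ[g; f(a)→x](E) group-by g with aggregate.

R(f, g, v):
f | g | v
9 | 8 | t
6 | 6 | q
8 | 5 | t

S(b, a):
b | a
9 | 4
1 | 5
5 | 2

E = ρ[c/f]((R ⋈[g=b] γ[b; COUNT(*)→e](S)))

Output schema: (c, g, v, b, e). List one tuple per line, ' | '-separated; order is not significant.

Per-node cardinality:
  R → 3
  S → 3
  γ[b; COUNT(*)→e](S) → 3
  (R ⋈[g=b] γ[b; COUNT(*)→e](S)) → 1
  ρ[c/f]((R ⋈[g=b] γ[b; COUNT(*)→e](S))) → 1

== RESULT ==
c | g | v | b | e
8 | 5 | t | 5 | 1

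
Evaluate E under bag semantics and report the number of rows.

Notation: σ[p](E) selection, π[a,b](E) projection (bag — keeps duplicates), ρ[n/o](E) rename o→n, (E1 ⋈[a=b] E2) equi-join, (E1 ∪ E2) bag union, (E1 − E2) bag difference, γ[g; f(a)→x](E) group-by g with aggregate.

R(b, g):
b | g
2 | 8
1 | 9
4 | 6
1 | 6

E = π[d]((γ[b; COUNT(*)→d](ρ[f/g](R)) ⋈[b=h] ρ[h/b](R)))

Per-node cardinality:
  R → 4
  ρ[f/g](R) → 4
  γ[b; COUNT(*)→d](ρ[f/g](R)) → 3
  R → 4
  ρ[h/b](R) → 4
  (γ[b; COUNT(*)→d](ρ[f/g](R)) ⋈[b=h] ρ[h/b](R)) → 4
  π[d]((γ[b; COUNT(*)→d](ρ[f/g](R)) ⋈[b=h] ρ[h/b](R))) → 4

|E| = 4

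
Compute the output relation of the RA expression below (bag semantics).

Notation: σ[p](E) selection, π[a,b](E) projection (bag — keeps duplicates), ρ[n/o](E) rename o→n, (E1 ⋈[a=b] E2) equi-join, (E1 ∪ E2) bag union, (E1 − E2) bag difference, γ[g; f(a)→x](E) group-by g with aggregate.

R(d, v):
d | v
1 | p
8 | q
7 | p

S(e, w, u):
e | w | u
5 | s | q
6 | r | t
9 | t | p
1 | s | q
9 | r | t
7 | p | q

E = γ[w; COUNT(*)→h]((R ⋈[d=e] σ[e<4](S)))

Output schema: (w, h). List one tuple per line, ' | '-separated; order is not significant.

Row counts bottom-up:
  R → 3
  S → 6
  σ[e<4](S) → 1
  (R ⋈[d=e] σ[e<4](S)) → 1
  γ[w; COUNT(*)→h]((R ⋈[d=e] σ[e<4](S))) → 1

== RESULT ==
w | h
s | 1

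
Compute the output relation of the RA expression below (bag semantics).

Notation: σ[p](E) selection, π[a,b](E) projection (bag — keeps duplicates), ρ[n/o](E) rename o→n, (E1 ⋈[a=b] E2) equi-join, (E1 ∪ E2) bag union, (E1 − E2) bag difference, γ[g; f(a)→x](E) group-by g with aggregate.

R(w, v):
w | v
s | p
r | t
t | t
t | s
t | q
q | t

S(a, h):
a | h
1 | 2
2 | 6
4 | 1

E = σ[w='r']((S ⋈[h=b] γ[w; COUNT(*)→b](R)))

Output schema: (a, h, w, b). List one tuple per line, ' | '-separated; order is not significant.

Subexpression sizes:
  S → 3
  R → 6
  γ[w; COUNT(*)→b](R) → 4
  (S ⋈[h=b] γ[w; COUNT(*)→b](R)) → 3
  σ[w='r']((S ⋈[h=b] γ[w; COUNT(*)→b](R))) → 1

== RESULT ==
a | h | w | b
4 | 1 | r | 1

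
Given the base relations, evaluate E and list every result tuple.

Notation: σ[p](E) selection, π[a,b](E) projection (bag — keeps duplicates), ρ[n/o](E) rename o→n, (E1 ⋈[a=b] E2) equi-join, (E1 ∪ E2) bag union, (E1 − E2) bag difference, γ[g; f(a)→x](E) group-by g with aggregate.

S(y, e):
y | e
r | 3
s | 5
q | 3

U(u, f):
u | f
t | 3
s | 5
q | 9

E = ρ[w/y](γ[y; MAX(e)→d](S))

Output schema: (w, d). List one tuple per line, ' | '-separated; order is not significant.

Row counts bottom-up:
  S → 3
  γ[y; MAX(e)→d](S) → 3
  ρ[w/y](γ[y; MAX(e)→d](S)) → 3

== RESULT ==
w | d
q | 3
r | 3
s | 5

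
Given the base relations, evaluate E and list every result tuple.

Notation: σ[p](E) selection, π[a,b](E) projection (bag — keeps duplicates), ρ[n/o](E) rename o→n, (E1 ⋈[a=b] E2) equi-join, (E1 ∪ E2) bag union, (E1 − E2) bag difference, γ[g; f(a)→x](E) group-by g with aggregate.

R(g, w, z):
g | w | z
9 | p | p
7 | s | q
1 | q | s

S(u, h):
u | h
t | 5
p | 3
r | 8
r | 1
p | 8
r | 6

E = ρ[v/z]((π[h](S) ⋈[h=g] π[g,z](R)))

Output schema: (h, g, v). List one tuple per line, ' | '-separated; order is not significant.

Per-node cardinality:
  S → 6
  π[h](S) → 6
  R → 3
  π[g,z](R) → 3
  (π[h](S) ⋈[h=g] π[g,z](R)) → 1
  ρ[v/z]((π[h](S) ⋈[h=g] π[g,z](R))) → 1

== RESULT ==
h | g | v
1 | 1 | s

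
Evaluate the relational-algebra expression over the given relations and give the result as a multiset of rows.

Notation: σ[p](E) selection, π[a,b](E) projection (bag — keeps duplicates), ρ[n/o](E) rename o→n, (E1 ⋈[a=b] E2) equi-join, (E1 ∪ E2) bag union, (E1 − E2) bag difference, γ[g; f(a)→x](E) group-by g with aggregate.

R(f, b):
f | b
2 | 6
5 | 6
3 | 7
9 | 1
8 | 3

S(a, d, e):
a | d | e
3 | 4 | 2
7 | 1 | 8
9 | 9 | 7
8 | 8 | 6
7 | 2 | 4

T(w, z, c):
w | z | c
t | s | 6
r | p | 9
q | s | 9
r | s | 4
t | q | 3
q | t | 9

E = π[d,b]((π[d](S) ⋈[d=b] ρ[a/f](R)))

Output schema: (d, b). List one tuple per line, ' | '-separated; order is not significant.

Subexpression sizes:
  S → 5
  π[d](S) → 5
  R → 5
  ρ[a/f](R) → 5
  (π[d](S) ⋈[d=b] ρ[a/f](R)) → 1
  π[d,b]((π[d](S) ⋈[d=b] ρ[a/f](R))) → 1

== RESULT ==
d | b
1 | 1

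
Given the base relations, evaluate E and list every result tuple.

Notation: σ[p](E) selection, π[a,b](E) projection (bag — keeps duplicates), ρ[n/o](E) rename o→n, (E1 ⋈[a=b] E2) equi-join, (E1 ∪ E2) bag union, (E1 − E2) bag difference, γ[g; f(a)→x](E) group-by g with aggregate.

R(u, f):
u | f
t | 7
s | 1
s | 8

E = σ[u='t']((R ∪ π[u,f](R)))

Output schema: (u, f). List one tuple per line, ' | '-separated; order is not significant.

Subexpression sizes:
  R → 3
  R → 3
  π[u,f](R) → 3
  (R ∪ π[u,f](R)) → 6
  σ[u='t']((R ∪ π[u,f](R))) → 2

== RESULT ==
u | f
t | 7
t | 7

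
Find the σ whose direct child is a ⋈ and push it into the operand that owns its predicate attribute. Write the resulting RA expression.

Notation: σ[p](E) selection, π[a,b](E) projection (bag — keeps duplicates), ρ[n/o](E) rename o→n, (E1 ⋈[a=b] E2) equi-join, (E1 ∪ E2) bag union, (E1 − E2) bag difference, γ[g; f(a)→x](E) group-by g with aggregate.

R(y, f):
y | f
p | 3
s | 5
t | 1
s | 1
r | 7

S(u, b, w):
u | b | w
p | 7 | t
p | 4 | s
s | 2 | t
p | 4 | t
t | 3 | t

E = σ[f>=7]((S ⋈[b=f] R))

σ filters on f, owned by the right side.
E' = (S ⋈[b=f] σ[f>=7](R))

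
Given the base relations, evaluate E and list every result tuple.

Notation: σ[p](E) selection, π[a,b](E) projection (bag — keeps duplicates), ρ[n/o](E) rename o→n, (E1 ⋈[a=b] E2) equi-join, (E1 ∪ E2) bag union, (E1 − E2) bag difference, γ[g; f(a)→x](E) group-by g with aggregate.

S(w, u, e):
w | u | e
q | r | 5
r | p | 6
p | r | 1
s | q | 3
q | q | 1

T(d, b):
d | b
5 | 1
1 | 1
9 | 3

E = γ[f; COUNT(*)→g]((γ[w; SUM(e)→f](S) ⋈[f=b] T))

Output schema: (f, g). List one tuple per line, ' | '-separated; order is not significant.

Subexpression sizes:
  S → 5
  γ[w; SUM(e)→f](S) → 4
  T → 3
  (γ[w; SUM(e)→f](S) ⋈[f=b] T) → 3
  γ[f; COUNT(*)→g]((γ[w; SUM(e)→f](S) ⋈[f=b] T)) → 2

== RESULT ==
f | g
1 | 2
3 | 1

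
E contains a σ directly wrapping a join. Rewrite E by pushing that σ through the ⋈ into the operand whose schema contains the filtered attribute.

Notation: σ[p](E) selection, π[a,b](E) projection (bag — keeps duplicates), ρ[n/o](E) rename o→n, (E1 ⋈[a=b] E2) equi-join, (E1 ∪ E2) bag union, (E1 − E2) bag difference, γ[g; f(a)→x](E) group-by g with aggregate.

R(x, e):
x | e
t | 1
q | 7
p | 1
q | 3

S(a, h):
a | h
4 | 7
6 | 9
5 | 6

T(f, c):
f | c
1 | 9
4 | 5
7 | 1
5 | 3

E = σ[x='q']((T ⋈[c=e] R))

σ filters on x, owned by the right side.
E' = (T ⋈[c=e] σ[x='q'](R))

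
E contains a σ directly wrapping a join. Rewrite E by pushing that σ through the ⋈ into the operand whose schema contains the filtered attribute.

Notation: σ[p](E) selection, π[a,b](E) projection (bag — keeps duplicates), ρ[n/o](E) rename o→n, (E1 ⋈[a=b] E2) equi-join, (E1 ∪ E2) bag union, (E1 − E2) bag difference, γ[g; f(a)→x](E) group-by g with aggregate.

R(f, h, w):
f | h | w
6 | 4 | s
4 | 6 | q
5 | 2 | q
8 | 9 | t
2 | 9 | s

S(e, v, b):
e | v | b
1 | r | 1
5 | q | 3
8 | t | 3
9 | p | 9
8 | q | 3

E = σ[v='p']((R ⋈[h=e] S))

σ filters on v, owned by the right side.
E' = (R ⋈[h=e] σ[v='p'](S))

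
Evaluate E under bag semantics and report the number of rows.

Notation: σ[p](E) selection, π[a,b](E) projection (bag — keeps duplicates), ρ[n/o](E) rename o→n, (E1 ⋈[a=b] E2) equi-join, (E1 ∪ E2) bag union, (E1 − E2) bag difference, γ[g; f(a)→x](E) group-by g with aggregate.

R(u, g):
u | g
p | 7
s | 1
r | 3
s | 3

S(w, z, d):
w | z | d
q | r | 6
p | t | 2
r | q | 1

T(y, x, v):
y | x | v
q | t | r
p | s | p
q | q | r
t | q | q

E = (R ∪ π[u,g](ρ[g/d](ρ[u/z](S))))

Row counts bottom-up:
  R → 4
  S → 3
  ρ[u/z](S) → 3
  ρ[g/d](ρ[u/z](S)) → 3
  π[u,g](ρ[g/d](ρ[u/z](S))) → 3
  (R ∪ π[u,g](ρ[g/d](ρ[u/z](S)))) → 7

|E| = 7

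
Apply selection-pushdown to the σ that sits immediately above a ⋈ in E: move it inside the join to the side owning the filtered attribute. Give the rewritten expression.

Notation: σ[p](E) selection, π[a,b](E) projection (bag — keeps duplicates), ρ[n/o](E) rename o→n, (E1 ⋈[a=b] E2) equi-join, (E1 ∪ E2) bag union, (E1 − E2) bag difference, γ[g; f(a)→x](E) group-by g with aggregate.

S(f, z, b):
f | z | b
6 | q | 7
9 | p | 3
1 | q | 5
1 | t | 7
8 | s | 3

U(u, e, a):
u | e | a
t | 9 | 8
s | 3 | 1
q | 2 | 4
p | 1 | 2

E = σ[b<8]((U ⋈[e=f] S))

σ filters on b, owned by the right side.
E' = (U ⋈[e=f] σ[b<8](S))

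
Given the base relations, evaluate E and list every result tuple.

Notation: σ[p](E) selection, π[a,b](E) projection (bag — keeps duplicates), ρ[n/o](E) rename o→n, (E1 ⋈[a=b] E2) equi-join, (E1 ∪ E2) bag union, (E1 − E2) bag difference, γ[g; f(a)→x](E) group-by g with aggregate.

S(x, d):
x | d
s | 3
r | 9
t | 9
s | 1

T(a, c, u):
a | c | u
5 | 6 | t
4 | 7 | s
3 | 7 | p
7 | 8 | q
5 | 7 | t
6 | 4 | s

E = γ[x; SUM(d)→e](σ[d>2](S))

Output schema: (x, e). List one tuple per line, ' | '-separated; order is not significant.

Subexpression sizes:
  S → 4
  σ[d>2](S) → 3
  γ[x; SUM(d)→e](σ[d>2](S)) → 3

== RESULT ==
x | e
r | 9
s | 3
t | 9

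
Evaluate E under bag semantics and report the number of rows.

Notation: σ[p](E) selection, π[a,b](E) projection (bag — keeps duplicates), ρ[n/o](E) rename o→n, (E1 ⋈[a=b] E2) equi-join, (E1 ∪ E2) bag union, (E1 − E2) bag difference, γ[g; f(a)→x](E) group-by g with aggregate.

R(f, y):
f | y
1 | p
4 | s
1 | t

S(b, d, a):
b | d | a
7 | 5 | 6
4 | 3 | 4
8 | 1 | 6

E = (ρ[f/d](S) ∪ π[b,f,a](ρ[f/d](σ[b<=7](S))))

Stepwise |·|:
  S → 3
  ρ[f/d](S) → 3
  S → 3
  σ[b<=7](S) → 2
  ρ[f/d](σ[b<=7](S)) → 2
  π[b,f,a](ρ[f/d](σ[b<=7](S))) → 2
  (ρ[f/d](S) ∪ π[b,f,a](ρ[f/d](σ[b<=7](S)))) → 5

|E| = 5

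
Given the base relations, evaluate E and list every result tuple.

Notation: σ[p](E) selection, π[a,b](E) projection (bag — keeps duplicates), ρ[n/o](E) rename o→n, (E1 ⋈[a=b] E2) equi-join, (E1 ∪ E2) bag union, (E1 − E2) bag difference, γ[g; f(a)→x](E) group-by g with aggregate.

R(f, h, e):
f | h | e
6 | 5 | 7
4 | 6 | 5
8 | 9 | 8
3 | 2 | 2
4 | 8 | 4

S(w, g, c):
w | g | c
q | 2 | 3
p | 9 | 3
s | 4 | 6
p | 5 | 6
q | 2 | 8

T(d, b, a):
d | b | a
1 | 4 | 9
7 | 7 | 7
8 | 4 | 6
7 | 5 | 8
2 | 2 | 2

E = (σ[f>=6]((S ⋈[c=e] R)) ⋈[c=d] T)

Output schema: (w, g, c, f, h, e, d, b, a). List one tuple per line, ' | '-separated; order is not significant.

Row counts bottom-up:
  S → 5
  R → 5
  (S ⋈[c=e] R) → 1
  σ[f>=6]((S ⋈[c=e] R)) → 1
  T → 5
  (σ[f>=6]((S ⋈[c=e] R)) ⋈[c=d] T) → 1

== RESULT ==
w | g | c | f | h | e | d | b | a
q | 2 | 8 | 8 | 9 | 8 | 8 | 4 | 6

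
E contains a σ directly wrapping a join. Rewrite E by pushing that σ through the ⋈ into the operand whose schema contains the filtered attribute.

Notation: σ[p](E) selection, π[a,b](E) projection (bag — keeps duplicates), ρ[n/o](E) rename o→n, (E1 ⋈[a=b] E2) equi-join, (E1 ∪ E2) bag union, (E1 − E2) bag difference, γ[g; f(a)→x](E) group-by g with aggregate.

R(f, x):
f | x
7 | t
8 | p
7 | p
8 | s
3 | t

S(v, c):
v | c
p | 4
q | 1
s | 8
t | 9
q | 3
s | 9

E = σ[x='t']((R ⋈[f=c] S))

σ filters on x, owned by the left side.
E' = (σ[x='t'](R) ⋈[f=c] S)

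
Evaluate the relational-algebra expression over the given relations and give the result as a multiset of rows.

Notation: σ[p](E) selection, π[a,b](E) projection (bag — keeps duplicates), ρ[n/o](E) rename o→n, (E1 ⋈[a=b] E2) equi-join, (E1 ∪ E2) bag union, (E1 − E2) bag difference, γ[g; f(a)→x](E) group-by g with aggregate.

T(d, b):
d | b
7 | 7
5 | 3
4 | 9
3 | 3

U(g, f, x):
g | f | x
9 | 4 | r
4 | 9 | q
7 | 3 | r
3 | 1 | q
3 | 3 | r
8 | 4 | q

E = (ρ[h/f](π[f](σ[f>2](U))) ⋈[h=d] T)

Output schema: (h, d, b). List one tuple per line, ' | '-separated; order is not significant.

Row counts bottom-up:
  U → 6
  σ[f>2](U) → 5
  π[f](σ[f>2](U)) → 5
  ρ[h/f](π[f](σ[f>2](U))) → 5
  T → 4
  (ρ[h/f](π[f](σ[f>2](U))) ⋈[h=d] T) → 4

== RESULT ==
h | d | b
3 | 3 | 3
3 | 3 | 3
4 | 4 | 9
4 | 4 | 9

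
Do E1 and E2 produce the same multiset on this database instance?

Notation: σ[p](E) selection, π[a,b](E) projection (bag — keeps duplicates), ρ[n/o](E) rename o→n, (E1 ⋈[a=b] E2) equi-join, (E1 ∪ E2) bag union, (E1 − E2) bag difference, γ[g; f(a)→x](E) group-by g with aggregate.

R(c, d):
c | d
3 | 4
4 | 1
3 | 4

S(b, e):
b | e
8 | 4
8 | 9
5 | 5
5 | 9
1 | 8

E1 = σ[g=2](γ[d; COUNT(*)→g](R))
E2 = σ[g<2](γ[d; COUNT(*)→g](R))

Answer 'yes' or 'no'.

E1 per-node cardinality:
  R → 3
  γ[d; COUNT(*)→g](R) → 2
  σ[g=2](γ[d; COUNT(*)→g](R)) → 1
E2 per-node cardinality:
  R → 3
  γ[d; COUNT(*)→g](R) → 2
  σ[g<2](γ[d; COUNT(*)→g](R)) → 1

E1 result:
d | g
4 | 2
E2 result:
d | g
1 | 1
Witness: (1, 1) appears 0× in E1 but 1× in E2.

no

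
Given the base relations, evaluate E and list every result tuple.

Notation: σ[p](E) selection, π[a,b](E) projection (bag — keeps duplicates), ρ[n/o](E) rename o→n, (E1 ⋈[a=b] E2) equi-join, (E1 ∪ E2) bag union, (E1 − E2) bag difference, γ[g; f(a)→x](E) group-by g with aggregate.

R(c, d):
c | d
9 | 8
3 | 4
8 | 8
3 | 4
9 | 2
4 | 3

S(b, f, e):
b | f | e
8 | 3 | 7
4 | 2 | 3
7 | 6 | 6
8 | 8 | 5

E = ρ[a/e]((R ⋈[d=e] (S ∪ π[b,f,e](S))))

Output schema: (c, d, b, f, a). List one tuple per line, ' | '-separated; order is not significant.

Stepwise |·|:
  R → 6
  S → 4
  S → 4
  π[b,f,e](S) → 4
  (S ∪ π[b,f,e](S)) → 8
  (R ⋈[d=e] (S ∪ π[b,f,e](S))) → 2
  ρ[a/e]((R ⋈[d=e] (S ∪ π[b,f,e](S)))) → 2

== RESULT ==
c | d | b | f | a
4 | 3 | 4 | 2 | 3
4 | 3 | 4 | 2 | 3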